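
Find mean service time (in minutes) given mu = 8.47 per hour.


Mean service time = 60/mu = 60/8.47 = 7.08 minutes

7.08 minutes


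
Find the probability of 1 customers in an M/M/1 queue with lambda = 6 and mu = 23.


rho = 6/23; P(n) = (1-rho)*rho^n = (1-6/23)*(6/23)^1 = 0.1928

0.1928


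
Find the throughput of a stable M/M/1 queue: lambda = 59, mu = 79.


For a stable queue (lambda < mu), throughput = lambda = 59 per hour

59 per hour


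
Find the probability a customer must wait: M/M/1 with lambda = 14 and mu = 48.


P(wait) = rho = lambda/mu = 14/48 = 0.2917

0.2917


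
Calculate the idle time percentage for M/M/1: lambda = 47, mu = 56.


Idle fraction = (1 - rho) * 100 = (1 - 47/56) * 100 = 16.1%

16.1%


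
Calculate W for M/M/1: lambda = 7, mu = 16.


W = 1/(mu - lambda) = 1/(16 - 7) = 0.1111 hours

0.1111 hours


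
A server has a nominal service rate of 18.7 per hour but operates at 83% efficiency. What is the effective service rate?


Effective rate = mu * efficiency = 18.7 * 0.83 = 15.52 per hour

15.52 per hour


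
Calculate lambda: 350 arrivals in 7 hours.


lambda = total arrivals / time = 350 / 7 = 50.0 per hour

50.0 per hour


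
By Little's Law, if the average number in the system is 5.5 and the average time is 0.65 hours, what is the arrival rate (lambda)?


lambda = L / W = 5.5 / 0.65 = 8.46 per hour

8.46 per hour


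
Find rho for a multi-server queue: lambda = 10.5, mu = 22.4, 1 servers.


rho = lambda / (c * mu) = 10.5 / (1 * 22.4) = 0.4688

0.4688


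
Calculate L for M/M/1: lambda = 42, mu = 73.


rho = 42/73; L = rho/(1-rho) = 1.35

1.35


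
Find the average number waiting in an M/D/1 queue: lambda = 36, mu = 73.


M/D/1: Lq = rho^2 / (2*(1-rho)) where rho = 36/73; Lq = 0.24

0.24


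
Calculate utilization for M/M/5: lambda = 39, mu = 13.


rho = lambda/(c*mu) = 39/(5*13) = 0.6

0.6


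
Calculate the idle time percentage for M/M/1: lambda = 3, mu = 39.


Idle fraction = (1 - rho) * 100 = (1 - 3/39) * 100 = 92.3%

92.3%


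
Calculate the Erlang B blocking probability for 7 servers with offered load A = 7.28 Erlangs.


B(N,A) = (A^N/N!) / sum(A^k/k!, k=0..N) with N=7, A=7.28 = 0.266

0.266


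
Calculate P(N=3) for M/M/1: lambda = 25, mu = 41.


rho = 25/41; P(n) = (1-rho)*rho^n = (1-25/41)*(25/41)^3 = 0.0885

0.0885


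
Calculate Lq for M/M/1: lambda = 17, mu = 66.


rho = 17/66; Lq = rho^2/(1-rho) = 0.09

0.09


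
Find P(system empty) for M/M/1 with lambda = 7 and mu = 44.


P0 = 1 - rho = 1 - 7/44 = 0.8409

0.8409


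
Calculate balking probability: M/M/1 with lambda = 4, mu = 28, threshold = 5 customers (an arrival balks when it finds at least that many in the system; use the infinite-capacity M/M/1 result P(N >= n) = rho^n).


P(N >= 5) = rho^5 = (4/28)^5 = 0.0001

0.0001


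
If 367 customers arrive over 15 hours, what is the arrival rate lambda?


lambda = total arrivals / time = 367 / 15 = 24.47 per hour

24.47 per hour


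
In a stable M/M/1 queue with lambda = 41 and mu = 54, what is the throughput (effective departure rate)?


For a stable queue (lambda < mu), throughput = lambda = 41 per hour

41 per hour


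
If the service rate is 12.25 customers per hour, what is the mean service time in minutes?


Mean service time = 60/mu = 60/12.25 = 4.9 minutes

4.9 minutes


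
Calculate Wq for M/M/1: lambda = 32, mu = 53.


rho = 32/53; Wq = rho/(mu - lambda) = 0.0288 hours

0.0288 hours


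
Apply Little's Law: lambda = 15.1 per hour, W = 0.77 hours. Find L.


L = lambda * W = 15.1 * 0.77 = 11.63

11.63


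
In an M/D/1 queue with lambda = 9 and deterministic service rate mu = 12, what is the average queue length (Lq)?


M/D/1: Lq = rho^2 / (2*(1-rho)) where rho = 9/12; Lq = 1.13

1.13


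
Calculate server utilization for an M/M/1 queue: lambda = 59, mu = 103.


rho = lambda/mu = 59/103 = 0.5728

0.5728


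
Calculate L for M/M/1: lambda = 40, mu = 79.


rho = 40/79; L = rho/(1-rho) = 1.03

1.03


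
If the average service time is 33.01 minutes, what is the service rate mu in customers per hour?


mu = 60 / avg_service_time = 60 / 33.01 = 1.82 per hour

1.82 per hour


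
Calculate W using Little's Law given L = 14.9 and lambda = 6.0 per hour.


W = L / lambda = 14.9 / 6.0 = 2.4833 hours

2.4833 hours


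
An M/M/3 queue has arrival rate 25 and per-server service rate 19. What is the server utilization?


rho = lambda/(c*mu) = 25/(3*19) = 0.4386

0.4386


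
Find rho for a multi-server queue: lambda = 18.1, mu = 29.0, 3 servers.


rho = lambda / (c * mu) = 18.1 / (3 * 29.0) = 0.208

0.208


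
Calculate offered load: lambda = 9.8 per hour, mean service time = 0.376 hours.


Offered load a = lambda * E[S] = 9.8 * 0.376 = 3.68 Erlangs

3.68 Erlangs


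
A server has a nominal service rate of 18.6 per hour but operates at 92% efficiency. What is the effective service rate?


Effective rate = mu * efficiency = 18.6 * 0.92 = 17.11 per hour

17.11 per hour


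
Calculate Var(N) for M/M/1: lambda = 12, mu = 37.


rho = 12/37; Var(N) = rho/(1-rho)^2 = 0.71

0.71


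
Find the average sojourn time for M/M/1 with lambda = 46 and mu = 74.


W = 1/(mu - lambda) = 1/(74 - 46) = 0.0357 hours

0.0357 hours


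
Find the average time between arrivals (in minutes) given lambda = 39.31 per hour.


Mean interarrival time = 60/lambda = 60/39.31 = 1.53 minutes

1.53 minutes


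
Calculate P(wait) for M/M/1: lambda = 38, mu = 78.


P(wait) = rho = lambda/mu = 38/78 = 0.4872

0.4872


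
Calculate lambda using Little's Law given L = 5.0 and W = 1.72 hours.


lambda = L / W = 5.0 / 1.72 = 2.91 per hour

2.91 per hour


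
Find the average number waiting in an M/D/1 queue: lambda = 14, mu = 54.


M/D/1: Lq = rho^2 / (2*(1-rho)) where rho = 14/54; Lq = 0.05

0.05


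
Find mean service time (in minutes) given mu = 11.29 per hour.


Mean service time = 60/mu = 60/11.29 = 5.31 minutes

5.31 minutes


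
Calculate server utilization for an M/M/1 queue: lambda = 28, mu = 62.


rho = lambda/mu = 28/62 = 0.4516

0.4516


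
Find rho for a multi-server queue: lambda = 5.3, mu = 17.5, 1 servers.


rho = lambda / (c * mu) = 5.3 / (1 * 17.5) = 0.3029

0.3029


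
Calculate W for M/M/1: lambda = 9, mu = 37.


W = 1/(mu - lambda) = 1/(37 - 9) = 0.0357 hours

0.0357 hours


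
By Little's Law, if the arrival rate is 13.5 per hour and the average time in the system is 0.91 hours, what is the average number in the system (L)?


L = lambda * W = 13.5 * 0.91 = 12.29

12.29


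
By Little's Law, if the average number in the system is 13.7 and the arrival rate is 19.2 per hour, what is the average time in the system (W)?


W = L / lambda = 13.7 / 19.2 = 0.7135 hours

0.7135 hours


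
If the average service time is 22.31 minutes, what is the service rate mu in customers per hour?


mu = 60 / avg_service_time = 60 / 22.31 = 2.69 per hour

2.69 per hour


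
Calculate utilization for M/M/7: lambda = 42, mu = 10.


rho = lambda/(c*mu) = 42/(7*10) = 0.6

0.6


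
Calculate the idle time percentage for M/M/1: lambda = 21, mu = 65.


Idle fraction = (1 - rho) * 100 = (1 - 21/65) * 100 = 67.7%

67.7%


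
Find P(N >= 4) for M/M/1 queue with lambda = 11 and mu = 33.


P(N >= 4) = rho^4 = (11/33)^4 = 0.0123

0.0123


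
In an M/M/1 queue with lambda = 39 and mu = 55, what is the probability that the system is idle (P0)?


P0 = 1 - rho = 1 - 39/55 = 0.2909

0.2909


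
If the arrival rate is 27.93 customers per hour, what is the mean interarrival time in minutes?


Mean interarrival time = 60/lambda = 60/27.93 = 2.15 minutes

2.15 minutes


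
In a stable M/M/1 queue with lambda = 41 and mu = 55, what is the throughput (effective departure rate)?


For a stable queue (lambda < mu), throughput = lambda = 41 per hour

41 per hour


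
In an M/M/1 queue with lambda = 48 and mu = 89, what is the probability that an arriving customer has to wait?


P(wait) = rho = lambda/mu = 48/89 = 0.5393

0.5393


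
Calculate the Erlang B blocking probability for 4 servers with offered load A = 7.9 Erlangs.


B(N,A) = (A^N/N!) / sum(A^k/k!, k=0..N) with N=4, A=7.9 = 0.5703

0.5703


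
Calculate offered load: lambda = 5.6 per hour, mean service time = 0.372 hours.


Offered load a = lambda * E[S] = 5.6 * 0.372 = 2.08 Erlangs

2.08 Erlangs


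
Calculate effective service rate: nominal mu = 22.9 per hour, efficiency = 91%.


Effective rate = mu * efficiency = 22.9 * 0.91 = 20.84 per hour

20.84 per hour


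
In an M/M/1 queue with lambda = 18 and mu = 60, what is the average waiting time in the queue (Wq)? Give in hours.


rho = 18/60; Wq = rho/(mu - lambda) = 0.0071 hours

0.0071 hours


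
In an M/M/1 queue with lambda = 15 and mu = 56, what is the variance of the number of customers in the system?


rho = 15/56; Var(N) = rho/(1-rho)^2 = 0.5

0.5


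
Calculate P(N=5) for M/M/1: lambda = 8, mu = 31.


rho = 8/31; P(n) = (1-rho)*rho^n = (1-8/31)*(8/31)^5 = 0.0008

0.0008


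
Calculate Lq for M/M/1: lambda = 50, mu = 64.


rho = 50/64; Lq = rho^2/(1-rho) = 2.79

2.79


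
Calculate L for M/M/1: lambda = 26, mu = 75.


rho = 26/75; L = rho/(1-rho) = 0.53

0.53


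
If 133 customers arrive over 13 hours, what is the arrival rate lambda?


lambda = total arrivals / time = 133 / 13 = 10.23 per hour

10.23 per hour


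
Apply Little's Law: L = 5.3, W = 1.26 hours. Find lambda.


lambda = L / W = 5.3 / 1.26 = 4.21 per hour

4.21 per hour


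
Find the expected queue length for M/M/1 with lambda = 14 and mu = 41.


rho = 14/41; Lq = rho^2/(1-rho) = 0.18

0.18


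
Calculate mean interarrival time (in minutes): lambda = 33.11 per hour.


Mean interarrival time = 60/lambda = 60/33.11 = 1.81 minutes

1.81 minutes


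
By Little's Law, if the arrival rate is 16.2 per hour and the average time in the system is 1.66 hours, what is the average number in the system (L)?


L = lambda * W = 16.2 * 1.66 = 26.89

26.89


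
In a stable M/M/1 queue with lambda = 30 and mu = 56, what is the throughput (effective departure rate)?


For a stable queue (lambda < mu), throughput = lambda = 30 per hour

30 per hour


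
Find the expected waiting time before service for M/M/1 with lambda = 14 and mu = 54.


rho = 14/54; Wq = rho/(mu - lambda) = 0.0065 hours

0.0065 hours


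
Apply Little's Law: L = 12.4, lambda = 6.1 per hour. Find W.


W = L / lambda = 12.4 / 6.1 = 2.0328 hours

2.0328 hours


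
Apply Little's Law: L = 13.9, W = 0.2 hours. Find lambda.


lambda = L / W = 13.9 / 0.2 = 69.5 per hour

69.5 per hour


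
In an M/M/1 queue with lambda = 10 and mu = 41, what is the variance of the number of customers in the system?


rho = 10/41; Var(N) = rho/(1-rho)^2 = 0.43

0.43


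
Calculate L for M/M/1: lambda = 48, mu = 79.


rho = 48/79; L = rho/(1-rho) = 1.55

1.55


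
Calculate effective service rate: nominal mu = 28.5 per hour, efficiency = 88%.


Effective rate = mu * efficiency = 28.5 * 0.88 = 25.08 per hour

25.08 per hour


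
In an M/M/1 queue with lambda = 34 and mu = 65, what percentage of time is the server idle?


Idle fraction = (1 - rho) * 100 = (1 - 34/65) * 100 = 47.7%

47.7%


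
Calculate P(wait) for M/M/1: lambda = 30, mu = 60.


P(wait) = rho = lambda/mu = 30/60 = 0.5

0.5


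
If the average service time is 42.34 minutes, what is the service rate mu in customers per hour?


mu = 60 / avg_service_time = 60 / 42.34 = 1.42 per hour

1.42 per hour


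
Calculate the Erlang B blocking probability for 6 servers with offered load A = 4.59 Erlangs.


B(N,A) = (A^N/N!) / sum(A^k/k!, k=0..N) with N=6, A=4.59 = 0.1609

0.1609


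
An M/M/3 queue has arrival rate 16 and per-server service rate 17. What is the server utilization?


rho = lambda/(c*mu) = 16/(3*17) = 0.3137

0.3137


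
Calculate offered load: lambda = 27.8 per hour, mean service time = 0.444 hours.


Offered load a = lambda * E[S] = 27.8 * 0.444 = 12.34 Erlangs

12.34 Erlangs


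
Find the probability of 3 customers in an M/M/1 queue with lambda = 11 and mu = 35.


rho = 11/35; P(n) = (1-rho)*rho^n = (1-11/35)*(11/35)^3 = 0.0213

0.0213


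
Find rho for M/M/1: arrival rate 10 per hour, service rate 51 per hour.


rho = lambda/mu = 10/51 = 0.1961

0.1961


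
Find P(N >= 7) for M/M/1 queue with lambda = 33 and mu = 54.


P(N >= 7) = rho^7 = (33/54)^7 = 0.0318

0.0318


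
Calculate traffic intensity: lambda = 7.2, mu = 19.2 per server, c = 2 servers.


rho = lambda / (c * mu) = 7.2 / (2 * 19.2) = 0.1875

0.1875


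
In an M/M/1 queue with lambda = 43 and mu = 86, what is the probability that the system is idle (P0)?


P0 = 1 - rho = 1 - 43/86 = 0.5

0.5


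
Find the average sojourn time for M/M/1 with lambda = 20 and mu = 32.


W = 1/(mu - lambda) = 1/(32 - 20) = 0.0833 hours

0.0833 hours


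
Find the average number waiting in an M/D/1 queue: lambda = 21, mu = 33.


M/D/1: Lq = rho^2 / (2*(1-rho)) where rho = 21/33; Lq = 0.56

0.56


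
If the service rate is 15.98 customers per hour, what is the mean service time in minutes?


Mean service time = 60/mu = 60/15.98 = 3.75 minutes

3.75 minutes


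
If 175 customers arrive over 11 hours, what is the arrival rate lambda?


lambda = total arrivals / time = 175 / 11 = 15.91 per hour

15.91 per hour


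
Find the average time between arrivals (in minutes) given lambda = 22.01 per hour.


Mean interarrival time = 60/lambda = 60/22.01 = 2.73 minutes

2.73 minutes


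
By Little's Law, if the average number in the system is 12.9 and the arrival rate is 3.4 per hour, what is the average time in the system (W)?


W = L / lambda = 12.9 / 3.4 = 3.7941 hours

3.7941 hours


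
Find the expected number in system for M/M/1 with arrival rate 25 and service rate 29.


rho = 25/29; L = rho/(1-rho) = 6.25

6.25


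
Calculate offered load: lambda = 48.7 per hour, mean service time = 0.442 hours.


Offered load a = lambda * E[S] = 48.7 * 0.442 = 21.53 Erlangs

21.53 Erlangs


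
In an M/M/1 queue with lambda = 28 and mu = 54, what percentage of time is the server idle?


Idle fraction = (1 - rho) * 100 = (1 - 28/54) * 100 = 48.1%

48.1%


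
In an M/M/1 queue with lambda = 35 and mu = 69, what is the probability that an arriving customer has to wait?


P(wait) = rho = lambda/mu = 35/69 = 0.5072

0.5072


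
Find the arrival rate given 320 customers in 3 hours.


lambda = total arrivals / time = 320 / 3 = 106.67 per hour

106.67 per hour


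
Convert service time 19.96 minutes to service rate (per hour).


mu = 60 / avg_service_time = 60 / 19.96 = 3.01 per hour

3.01 per hour


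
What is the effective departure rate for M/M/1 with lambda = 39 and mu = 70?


For a stable queue (lambda < mu), throughput = lambda = 39 per hour

39 per hour


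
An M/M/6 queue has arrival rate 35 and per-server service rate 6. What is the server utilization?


rho = lambda/(c*mu) = 35/(6*6) = 0.9722

0.9722


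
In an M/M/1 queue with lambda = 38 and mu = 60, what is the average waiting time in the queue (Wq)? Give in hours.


rho = 38/60; Wq = rho/(mu - lambda) = 0.0288 hours

0.0288 hours


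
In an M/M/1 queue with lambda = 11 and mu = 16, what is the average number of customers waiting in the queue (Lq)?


rho = 11/16; Lq = rho^2/(1-rho) = 1.51

1.51


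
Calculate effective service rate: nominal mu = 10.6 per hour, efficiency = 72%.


Effective rate = mu * efficiency = 10.6 * 0.72 = 7.63 per hour

7.63 per hour


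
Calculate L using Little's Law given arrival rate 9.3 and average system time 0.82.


L = lambda * W = 9.3 * 0.82 = 7.63

7.63


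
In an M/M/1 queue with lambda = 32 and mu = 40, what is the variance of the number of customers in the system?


rho = 32/40; Var(N) = rho/(1-rho)^2 = 20.0

20.0


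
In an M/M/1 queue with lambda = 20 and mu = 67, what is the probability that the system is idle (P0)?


P0 = 1 - rho = 1 - 20/67 = 0.7015

0.7015


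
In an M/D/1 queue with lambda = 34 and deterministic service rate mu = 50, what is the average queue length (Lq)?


M/D/1: Lq = rho^2 / (2*(1-rho)) where rho = 34/50; Lq = 0.72

0.72


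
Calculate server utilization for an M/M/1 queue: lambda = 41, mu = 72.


rho = lambda/mu = 41/72 = 0.5694

0.5694


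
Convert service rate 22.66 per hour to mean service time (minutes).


Mean service time = 60/mu = 60/22.66 = 2.65 minutes

2.65 minutes


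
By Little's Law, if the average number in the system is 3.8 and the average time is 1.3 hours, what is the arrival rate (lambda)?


lambda = L / W = 3.8 / 1.3 = 2.92 per hour

2.92 per hour


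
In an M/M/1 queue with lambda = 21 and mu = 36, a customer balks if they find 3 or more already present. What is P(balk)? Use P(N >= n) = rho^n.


P(N >= 3) = rho^3 = (21/36)^3 = 0.1985

0.1985


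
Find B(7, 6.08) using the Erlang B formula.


B(N,A) = (A^N/N!) / sum(A^k/k!, k=0..N) with N=7, A=6.08 = 0.1903

0.1903


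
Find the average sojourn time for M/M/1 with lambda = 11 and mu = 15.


W = 1/(mu - lambda) = 1/(15 - 11) = 0.25 hours

0.25 hours


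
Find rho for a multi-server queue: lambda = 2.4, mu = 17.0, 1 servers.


rho = lambda / (c * mu) = 2.4 / (1 * 17.0) = 0.1412

0.1412


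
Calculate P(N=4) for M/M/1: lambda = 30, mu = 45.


rho = 30/45; P(n) = (1-rho)*rho^n = (1-30/45)*(30/45)^4 = 0.0658

0.0658


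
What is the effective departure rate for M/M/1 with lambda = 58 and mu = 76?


For a stable queue (lambda < mu), throughput = lambda = 58 per hour

58 per hour


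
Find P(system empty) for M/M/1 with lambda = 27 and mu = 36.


P0 = 1 - rho = 1 - 27/36 = 0.25

0.25


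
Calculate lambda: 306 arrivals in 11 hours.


lambda = total arrivals / time = 306 / 11 = 27.82 per hour

27.82 per hour


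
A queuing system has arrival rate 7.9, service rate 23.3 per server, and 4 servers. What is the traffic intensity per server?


rho = lambda / (c * mu) = 7.9 / (4 * 23.3) = 0.0848

0.0848


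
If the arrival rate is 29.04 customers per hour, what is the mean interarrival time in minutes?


Mean interarrival time = 60/lambda = 60/29.04 = 2.07 minutes

2.07 minutes


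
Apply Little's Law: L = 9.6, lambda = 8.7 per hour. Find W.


W = L / lambda = 9.6 / 8.7 = 1.1034 hours

1.1034 hours


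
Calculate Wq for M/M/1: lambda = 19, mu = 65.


rho = 19/65; Wq = rho/(mu - lambda) = 0.0064 hours

0.0064 hours


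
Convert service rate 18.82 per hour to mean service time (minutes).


Mean service time = 60/mu = 60/18.82 = 3.19 minutes

3.19 minutes


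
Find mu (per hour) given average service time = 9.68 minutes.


mu = 60 / avg_service_time = 60 / 9.68 = 6.2 per hour

6.2 per hour


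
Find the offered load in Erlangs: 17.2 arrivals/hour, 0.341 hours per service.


Offered load a = lambda * E[S] = 17.2 * 0.341 = 5.87 Erlangs

5.87 Erlangs


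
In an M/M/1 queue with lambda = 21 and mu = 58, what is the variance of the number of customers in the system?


rho = 21/58; Var(N) = rho/(1-rho)^2 = 0.89

0.89


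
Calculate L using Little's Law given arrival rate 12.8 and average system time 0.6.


L = lambda * W = 12.8 * 0.6 = 7.68

7.68


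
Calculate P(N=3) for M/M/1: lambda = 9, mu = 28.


rho = 9/28; P(n) = (1-rho)*rho^n = (1-9/28)*(9/28)^3 = 0.0225

0.0225


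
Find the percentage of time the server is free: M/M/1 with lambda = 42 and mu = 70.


Idle fraction = (1 - rho) * 100 = (1 - 42/70) * 100 = 40.0%

40.0%


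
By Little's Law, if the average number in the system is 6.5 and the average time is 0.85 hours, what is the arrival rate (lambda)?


lambda = L / W = 6.5 / 0.85 = 7.65 per hour

7.65 per hour


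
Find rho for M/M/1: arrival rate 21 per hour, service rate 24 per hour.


rho = lambda/mu = 21/24 = 0.875

0.875


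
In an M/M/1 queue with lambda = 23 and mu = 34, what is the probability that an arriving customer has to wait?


P(wait) = rho = lambda/mu = 23/34 = 0.6765

0.6765


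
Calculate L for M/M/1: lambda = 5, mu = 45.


rho = 5/45; L = rho/(1-rho) = 0.13

0.13


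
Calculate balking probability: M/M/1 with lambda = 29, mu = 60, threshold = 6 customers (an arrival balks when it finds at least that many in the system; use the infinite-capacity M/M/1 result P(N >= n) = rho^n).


P(N >= 6) = rho^6 = (29/60)^6 = 0.0127

0.0127


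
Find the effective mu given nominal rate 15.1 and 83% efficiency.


Effective rate = mu * efficiency = 15.1 * 0.83 = 12.53 per hour

12.53 per hour


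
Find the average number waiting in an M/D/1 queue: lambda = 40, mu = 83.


M/D/1: Lq = rho^2 / (2*(1-rho)) where rho = 40/83; Lq = 0.22

0.22


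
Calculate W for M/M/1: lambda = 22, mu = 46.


W = 1/(mu - lambda) = 1/(46 - 22) = 0.0417 hours

0.0417 hours


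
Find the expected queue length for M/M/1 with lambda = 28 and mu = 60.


rho = 28/60; Lq = rho^2/(1-rho) = 0.41

0.41


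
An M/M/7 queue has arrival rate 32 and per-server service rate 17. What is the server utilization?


rho = lambda/(c*mu) = 32/(7*17) = 0.2689

0.2689


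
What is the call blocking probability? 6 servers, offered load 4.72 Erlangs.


B(N,A) = (A^N/N!) / sum(A^k/k!, k=0..N) with N=6, A=4.72 = 0.1707

0.1707


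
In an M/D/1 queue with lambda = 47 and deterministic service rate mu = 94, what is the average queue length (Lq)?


M/D/1: Lq = rho^2 / (2*(1-rho)) where rho = 47/94; Lq = 0.25

0.25


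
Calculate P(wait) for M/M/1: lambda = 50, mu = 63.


P(wait) = rho = lambda/mu = 50/63 = 0.7937

0.7937


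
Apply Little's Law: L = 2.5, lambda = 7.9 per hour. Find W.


W = L / lambda = 2.5 / 7.9 = 0.3165 hours

0.3165 hours


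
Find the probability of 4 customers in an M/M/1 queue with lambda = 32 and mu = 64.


rho = 32/64; P(n) = (1-rho)*rho^n = (1-32/64)*(32/64)^4 = 0.0313

0.0313


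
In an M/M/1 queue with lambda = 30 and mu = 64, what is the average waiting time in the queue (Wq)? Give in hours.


rho = 30/64; Wq = rho/(mu - lambda) = 0.0138 hours

0.0138 hours


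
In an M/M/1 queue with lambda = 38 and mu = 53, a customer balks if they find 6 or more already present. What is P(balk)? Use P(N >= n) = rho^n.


P(N >= 6) = rho^6 = (38/53)^6 = 0.1358

0.1358


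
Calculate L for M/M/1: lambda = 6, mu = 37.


rho = 6/37; L = rho/(1-rho) = 0.19

0.19


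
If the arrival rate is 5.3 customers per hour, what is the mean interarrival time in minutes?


Mean interarrival time = 60/lambda = 60/5.3 = 11.32 minutes

11.32 minutes


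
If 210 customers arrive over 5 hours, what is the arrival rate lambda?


lambda = total arrivals / time = 210 / 5 = 42.0 per hour

42.0 per hour


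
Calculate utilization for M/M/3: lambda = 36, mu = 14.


rho = lambda/(c*mu) = 36/(3*14) = 0.8571

0.8571


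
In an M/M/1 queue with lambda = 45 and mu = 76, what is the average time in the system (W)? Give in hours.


W = 1/(mu - lambda) = 1/(76 - 45) = 0.0323 hours

0.0323 hours


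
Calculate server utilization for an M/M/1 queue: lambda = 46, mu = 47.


rho = lambda/mu = 46/47 = 0.9787

0.9787


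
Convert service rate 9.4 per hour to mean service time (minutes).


Mean service time = 60/mu = 60/9.4 = 6.38 minutes

6.38 minutes


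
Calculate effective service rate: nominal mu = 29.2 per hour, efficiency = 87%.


Effective rate = mu * efficiency = 29.2 * 0.87 = 25.4 per hour

25.4 per hour


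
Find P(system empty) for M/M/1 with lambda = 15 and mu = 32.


P0 = 1 - rho = 1 - 15/32 = 0.5313

0.5313


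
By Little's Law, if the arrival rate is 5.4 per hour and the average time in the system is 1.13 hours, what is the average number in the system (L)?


L = lambda * W = 5.4 * 1.13 = 6.1

6.1


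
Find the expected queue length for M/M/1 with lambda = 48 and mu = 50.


rho = 48/50; Lq = rho^2/(1-rho) = 23.04

23.04


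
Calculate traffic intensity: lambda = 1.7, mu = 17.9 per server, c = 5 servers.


rho = lambda / (c * mu) = 1.7 / (5 * 17.9) = 0.019

0.019


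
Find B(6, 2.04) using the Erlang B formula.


B(N,A) = (A^N/N!) / sum(A^k/k!, k=0..N) with N=6, A=2.04 = 0.0131

0.0131


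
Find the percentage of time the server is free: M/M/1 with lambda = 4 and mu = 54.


Idle fraction = (1 - rho) * 100 = (1 - 4/54) * 100 = 92.6%

92.6%


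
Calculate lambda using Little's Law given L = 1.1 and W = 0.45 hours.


lambda = L / W = 1.1 / 0.45 = 2.44 per hour

2.44 per hour


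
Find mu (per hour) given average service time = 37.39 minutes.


mu = 60 / avg_service_time = 60 / 37.39 = 1.6 per hour

1.6 per hour


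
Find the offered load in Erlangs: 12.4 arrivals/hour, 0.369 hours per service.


Offered load a = lambda * E[S] = 12.4 * 0.369 = 4.58 Erlangs

4.58 Erlangs


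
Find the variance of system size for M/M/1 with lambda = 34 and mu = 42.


rho = 34/42; Var(N) = rho/(1-rho)^2 = 22.31

22.31


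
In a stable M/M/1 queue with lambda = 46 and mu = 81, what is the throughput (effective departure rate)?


For a stable queue (lambda < mu), throughput = lambda = 46 per hour

46 per hour


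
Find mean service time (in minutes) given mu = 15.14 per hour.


Mean service time = 60/mu = 60/15.14 = 3.96 minutes

3.96 minutes


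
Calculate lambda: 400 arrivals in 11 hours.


lambda = total arrivals / time = 400 / 11 = 36.36 per hour

36.36 per hour


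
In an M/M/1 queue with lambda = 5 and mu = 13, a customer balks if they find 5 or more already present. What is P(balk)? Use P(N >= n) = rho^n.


P(N >= 5) = rho^5 = (5/13)^5 = 0.0084

0.0084


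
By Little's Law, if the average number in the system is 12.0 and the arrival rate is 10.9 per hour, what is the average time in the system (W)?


W = L / lambda = 12.0 / 10.9 = 1.1009 hours

1.1009 hours


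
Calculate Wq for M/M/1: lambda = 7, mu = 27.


rho = 7/27; Wq = rho/(mu - lambda) = 0.013 hours

0.013 hours


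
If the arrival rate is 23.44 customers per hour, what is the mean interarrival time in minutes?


Mean interarrival time = 60/lambda = 60/23.44 = 2.56 minutes

2.56 minutes


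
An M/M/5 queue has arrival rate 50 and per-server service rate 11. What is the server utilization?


rho = lambda/(c*mu) = 50/(5*11) = 0.9091

0.9091


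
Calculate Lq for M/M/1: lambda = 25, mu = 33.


rho = 25/33; Lq = rho^2/(1-rho) = 2.37

2.37


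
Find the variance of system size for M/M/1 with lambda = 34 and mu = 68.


rho = 34/68; Var(N) = rho/(1-rho)^2 = 2.0

2.0


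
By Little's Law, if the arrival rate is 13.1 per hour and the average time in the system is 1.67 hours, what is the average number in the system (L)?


L = lambda * W = 13.1 * 1.67 = 21.88

21.88


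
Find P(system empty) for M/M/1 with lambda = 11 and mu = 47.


P0 = 1 - rho = 1 - 11/47 = 0.766

0.766


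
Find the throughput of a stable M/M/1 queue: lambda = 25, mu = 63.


For a stable queue (lambda < mu), throughput = lambda = 25 per hour

25 per hour


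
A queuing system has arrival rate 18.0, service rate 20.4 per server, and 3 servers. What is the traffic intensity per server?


rho = lambda / (c * mu) = 18.0 / (3 * 20.4) = 0.2941

0.2941


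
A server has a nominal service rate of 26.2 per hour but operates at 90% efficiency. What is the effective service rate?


Effective rate = mu * efficiency = 26.2 * 0.9 = 23.58 per hour

23.58 per hour


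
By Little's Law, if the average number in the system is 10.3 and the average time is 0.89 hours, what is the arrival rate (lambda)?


lambda = L / W = 10.3 / 0.89 = 11.57 per hour

11.57 per hour


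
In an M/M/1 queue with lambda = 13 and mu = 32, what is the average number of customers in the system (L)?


rho = 13/32; L = rho/(1-rho) = 0.68

0.68


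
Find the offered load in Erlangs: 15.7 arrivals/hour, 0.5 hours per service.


Offered load a = lambda * E[S] = 15.7 * 0.5 = 7.85 Erlangs

7.85 Erlangs


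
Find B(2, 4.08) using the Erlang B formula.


B(N,A) = (A^N/N!) / sum(A^k/k!, k=0..N) with N=2, A=4.08 = 0.621

0.621


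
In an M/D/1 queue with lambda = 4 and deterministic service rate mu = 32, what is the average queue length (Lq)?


M/D/1: Lq = rho^2 / (2*(1-rho)) where rho = 4/32; Lq = 0.01

0.01


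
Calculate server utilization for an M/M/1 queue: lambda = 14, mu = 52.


rho = lambda/mu = 14/52 = 0.2692

0.2692


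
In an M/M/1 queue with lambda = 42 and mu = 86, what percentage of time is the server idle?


Idle fraction = (1 - rho) * 100 = (1 - 42/86) * 100 = 51.2%

51.2%


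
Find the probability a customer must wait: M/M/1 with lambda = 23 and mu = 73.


P(wait) = rho = lambda/mu = 23/73 = 0.3151

0.3151


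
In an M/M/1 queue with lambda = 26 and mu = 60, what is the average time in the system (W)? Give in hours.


W = 1/(mu - lambda) = 1/(60 - 26) = 0.0294 hours

0.0294 hours


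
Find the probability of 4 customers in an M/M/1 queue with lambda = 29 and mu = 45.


rho = 29/45; P(n) = (1-rho)*rho^n = (1-29/45)*(29/45)^4 = 0.0613

0.0613


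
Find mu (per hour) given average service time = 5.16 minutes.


mu = 60 / avg_service_time = 60 / 5.16 = 11.63 per hour

11.63 per hour


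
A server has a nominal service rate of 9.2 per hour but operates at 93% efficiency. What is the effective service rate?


Effective rate = mu * efficiency = 9.2 * 0.93 = 8.56 per hour

8.56 per hour


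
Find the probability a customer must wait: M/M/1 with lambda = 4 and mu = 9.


P(wait) = rho = lambda/mu = 4/9 = 0.4444

0.4444


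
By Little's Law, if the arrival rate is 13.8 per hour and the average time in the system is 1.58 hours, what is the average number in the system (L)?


L = lambda * W = 13.8 * 1.58 = 21.8

21.8


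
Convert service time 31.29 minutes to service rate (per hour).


mu = 60 / avg_service_time = 60 / 31.29 = 1.92 per hour

1.92 per hour


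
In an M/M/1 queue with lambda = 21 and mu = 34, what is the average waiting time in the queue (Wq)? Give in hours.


rho = 21/34; Wq = rho/(mu - lambda) = 0.0475 hours

0.0475 hours


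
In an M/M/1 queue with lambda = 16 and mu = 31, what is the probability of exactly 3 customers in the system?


rho = 16/31; P(n) = (1-rho)*rho^n = (1-16/31)*(16/31)^3 = 0.0665

0.0665


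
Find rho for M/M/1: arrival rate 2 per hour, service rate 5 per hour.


rho = lambda/mu = 2/5 = 0.4

0.4


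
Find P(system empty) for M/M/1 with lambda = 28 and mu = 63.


P0 = 1 - rho = 1 - 28/63 = 0.5556

0.5556


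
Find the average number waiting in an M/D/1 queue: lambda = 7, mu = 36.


M/D/1: Lq = rho^2 / (2*(1-rho)) where rho = 7/36; Lq = 0.02

0.02


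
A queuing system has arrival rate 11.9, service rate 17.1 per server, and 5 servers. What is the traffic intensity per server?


rho = lambda / (c * mu) = 11.9 / (5 * 17.1) = 0.1392

0.1392


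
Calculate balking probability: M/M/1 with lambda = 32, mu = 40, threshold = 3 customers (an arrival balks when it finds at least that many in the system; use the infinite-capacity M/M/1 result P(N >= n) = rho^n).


P(N >= 3) = rho^3 = (32/40)^3 = 0.512

0.512


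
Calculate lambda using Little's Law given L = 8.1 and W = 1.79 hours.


lambda = L / W = 8.1 / 1.79 = 4.53 per hour

4.53 per hour


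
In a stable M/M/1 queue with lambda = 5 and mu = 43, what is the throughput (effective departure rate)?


For a stable queue (lambda < mu), throughput = lambda = 5 per hour

5 per hour


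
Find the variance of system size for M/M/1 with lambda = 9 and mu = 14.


rho = 9/14; Var(N) = rho/(1-rho)^2 = 5.04

5.04


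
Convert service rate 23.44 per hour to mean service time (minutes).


Mean service time = 60/mu = 60/23.44 = 2.56 minutes

2.56 minutes


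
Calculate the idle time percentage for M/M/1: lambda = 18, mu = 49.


Idle fraction = (1 - rho) * 100 = (1 - 18/49) * 100 = 63.3%

63.3%


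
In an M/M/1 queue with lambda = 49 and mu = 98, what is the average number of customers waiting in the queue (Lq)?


rho = 49/98; Lq = rho^2/(1-rho) = 0.5

0.5


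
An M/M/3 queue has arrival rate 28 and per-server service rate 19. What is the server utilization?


rho = lambda/(c*mu) = 28/(3*19) = 0.4912

0.4912


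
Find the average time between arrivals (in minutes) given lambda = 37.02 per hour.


Mean interarrival time = 60/lambda = 60/37.02 = 1.62 minutes

1.62 minutes


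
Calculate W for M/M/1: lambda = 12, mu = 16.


W = 1/(mu - lambda) = 1/(16 - 12) = 0.25 hours

0.25 hours


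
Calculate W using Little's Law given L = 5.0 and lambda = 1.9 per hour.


W = L / lambda = 5.0 / 1.9 = 2.6316 hours

2.6316 hours


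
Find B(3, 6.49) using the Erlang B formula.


B(N,A) = (A^N/N!) / sum(A^k/k!, k=0..N) with N=3, A=6.49 = 0.6148

0.6148


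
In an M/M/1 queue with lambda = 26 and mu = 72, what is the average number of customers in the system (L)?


rho = 26/72; L = rho/(1-rho) = 0.57

0.57


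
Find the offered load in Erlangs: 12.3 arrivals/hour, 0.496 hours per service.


Offered load a = lambda * E[S] = 12.3 * 0.496 = 6.1 Erlangs

6.1 Erlangs


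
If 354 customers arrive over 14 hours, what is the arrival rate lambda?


lambda = total arrivals / time = 354 / 14 = 25.29 per hour

25.29 per hour


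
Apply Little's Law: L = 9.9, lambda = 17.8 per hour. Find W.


W = L / lambda = 9.9 / 17.8 = 0.5562 hours

0.5562 hours


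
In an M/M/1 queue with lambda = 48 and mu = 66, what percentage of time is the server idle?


Idle fraction = (1 - rho) * 100 = (1 - 48/66) * 100 = 27.3%

27.3%


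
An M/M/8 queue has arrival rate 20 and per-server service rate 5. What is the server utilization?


rho = lambda/(c*mu) = 20/(8*5) = 0.5

0.5


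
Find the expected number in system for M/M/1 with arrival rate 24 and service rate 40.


rho = 24/40; L = rho/(1-rho) = 1.5

1.5


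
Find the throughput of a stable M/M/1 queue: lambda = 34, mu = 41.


For a stable queue (lambda < mu), throughput = lambda = 34 per hour

34 per hour


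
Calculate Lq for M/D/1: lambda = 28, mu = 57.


M/D/1: Lq = rho^2 / (2*(1-rho)) where rho = 28/57; Lq = 0.24

0.24


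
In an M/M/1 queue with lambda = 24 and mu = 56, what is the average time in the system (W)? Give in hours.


W = 1/(mu - lambda) = 1/(56 - 24) = 0.0313 hours

0.0313 hours


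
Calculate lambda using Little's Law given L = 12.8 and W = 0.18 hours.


lambda = L / W = 12.8 / 0.18 = 71.11 per hour

71.11 per hour


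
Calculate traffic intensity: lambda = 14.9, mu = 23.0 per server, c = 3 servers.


rho = lambda / (c * mu) = 14.9 / (3 * 23.0) = 0.2159

0.2159


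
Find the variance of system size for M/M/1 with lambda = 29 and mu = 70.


rho = 29/70; Var(N) = rho/(1-rho)^2 = 1.21

1.21


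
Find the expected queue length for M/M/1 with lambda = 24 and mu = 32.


rho = 24/32; Lq = rho^2/(1-rho) = 2.25

2.25


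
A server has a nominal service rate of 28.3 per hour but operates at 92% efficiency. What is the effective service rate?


Effective rate = mu * efficiency = 28.3 * 0.92 = 26.04 per hour

26.04 per hour


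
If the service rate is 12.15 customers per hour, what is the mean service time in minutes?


Mean service time = 60/mu = 60/12.15 = 4.94 minutes

4.94 minutes


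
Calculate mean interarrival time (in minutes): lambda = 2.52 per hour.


Mean interarrival time = 60/lambda = 60/2.52 = 23.81 minutes

23.81 minutes


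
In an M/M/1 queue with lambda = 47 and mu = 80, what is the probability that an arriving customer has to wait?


P(wait) = rho = lambda/mu = 47/80 = 0.5875

0.5875


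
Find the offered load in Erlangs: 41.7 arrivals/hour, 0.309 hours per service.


Offered load a = lambda * E[S] = 41.7 * 0.309 = 12.89 Erlangs

12.89 Erlangs


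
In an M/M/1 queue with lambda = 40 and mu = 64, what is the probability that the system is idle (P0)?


P0 = 1 - rho = 1 - 40/64 = 0.375

0.375


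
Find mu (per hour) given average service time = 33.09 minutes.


mu = 60 / avg_service_time = 60 / 33.09 = 1.81 per hour

1.81 per hour


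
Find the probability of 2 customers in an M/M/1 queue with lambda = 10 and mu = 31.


rho = 10/31; P(n) = (1-rho)*rho^n = (1-10/31)*(10/31)^2 = 0.0705

0.0705


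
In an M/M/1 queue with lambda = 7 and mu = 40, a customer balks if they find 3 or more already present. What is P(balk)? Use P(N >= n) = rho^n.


P(N >= 3) = rho^3 = (7/40)^3 = 0.0054

0.0054


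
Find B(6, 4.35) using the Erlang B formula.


B(N,A) = (A^N/N!) / sum(A^k/k!, k=0..N) with N=6, A=4.35 = 0.1429

0.1429


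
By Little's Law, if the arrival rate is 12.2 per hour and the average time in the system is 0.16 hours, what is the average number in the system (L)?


L = lambda * W = 12.2 * 0.16 = 1.95

1.95


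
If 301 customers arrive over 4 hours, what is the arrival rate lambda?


lambda = total arrivals / time = 301 / 4 = 75.25 per hour

75.25 per hour


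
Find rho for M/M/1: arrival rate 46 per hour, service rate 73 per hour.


rho = lambda/mu = 46/73 = 0.6301

0.6301


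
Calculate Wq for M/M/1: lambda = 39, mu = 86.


rho = 39/86; Wq = rho/(mu - lambda) = 0.0096 hours

0.0096 hours


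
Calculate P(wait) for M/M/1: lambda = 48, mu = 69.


P(wait) = rho = lambda/mu = 48/69 = 0.6957

0.6957


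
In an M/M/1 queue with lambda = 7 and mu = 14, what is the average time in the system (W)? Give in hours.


W = 1/(mu - lambda) = 1/(14 - 7) = 0.1429 hours

0.1429 hours


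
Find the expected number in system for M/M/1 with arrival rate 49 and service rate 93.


rho = 49/93; L = rho/(1-rho) = 1.11

1.11


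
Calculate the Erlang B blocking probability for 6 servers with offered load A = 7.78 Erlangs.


B(N,A) = (A^N/N!) / sum(A^k/k!, k=0..N) with N=6, A=7.78 = 0.3776

0.3776


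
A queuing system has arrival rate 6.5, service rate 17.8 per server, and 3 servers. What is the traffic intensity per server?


rho = lambda / (c * mu) = 6.5 / (3 * 17.8) = 0.1217

0.1217


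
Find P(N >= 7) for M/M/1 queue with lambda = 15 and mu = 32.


P(N >= 7) = rho^7 = (15/32)^7 = 0.005

0.005


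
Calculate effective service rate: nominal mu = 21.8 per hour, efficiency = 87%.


Effective rate = mu * efficiency = 21.8 * 0.87 = 18.97 per hour

18.97 per hour


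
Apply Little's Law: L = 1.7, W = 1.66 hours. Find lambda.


lambda = L / W = 1.7 / 1.66 = 1.02 per hour

1.02 per hour


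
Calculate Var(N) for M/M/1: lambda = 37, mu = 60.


rho = 37/60; Var(N) = rho/(1-rho)^2 = 4.2

4.2


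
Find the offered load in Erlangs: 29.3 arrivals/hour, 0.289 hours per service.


Offered load a = lambda * E[S] = 29.3 * 0.289 = 8.47 Erlangs

8.47 Erlangs


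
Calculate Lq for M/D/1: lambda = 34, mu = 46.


M/D/1: Lq = rho^2 / (2*(1-rho)) where rho = 34/46; Lq = 1.05

1.05


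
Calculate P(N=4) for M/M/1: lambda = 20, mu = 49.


rho = 20/49; P(n) = (1-rho)*rho^n = (1-20/49)*(20/49)^4 = 0.0164

0.0164
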